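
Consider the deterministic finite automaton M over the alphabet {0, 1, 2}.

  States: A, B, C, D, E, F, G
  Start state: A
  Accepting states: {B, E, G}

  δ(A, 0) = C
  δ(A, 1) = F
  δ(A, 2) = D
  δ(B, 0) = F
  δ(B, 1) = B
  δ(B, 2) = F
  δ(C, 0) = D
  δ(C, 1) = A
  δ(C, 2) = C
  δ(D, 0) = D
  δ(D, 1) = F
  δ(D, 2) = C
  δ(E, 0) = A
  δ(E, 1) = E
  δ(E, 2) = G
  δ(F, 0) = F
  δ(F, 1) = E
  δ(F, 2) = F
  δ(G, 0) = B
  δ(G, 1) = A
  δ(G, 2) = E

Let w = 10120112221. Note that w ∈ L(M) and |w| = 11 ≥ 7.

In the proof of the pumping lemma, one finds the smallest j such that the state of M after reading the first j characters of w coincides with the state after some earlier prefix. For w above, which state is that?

State sequence: A -1-> F -0-> F -1-> E -2-> G -0-> B -1-> B -1-> B -2-> F -2-> F -2-> F -1-> E
First repeat at step 2: F was already visited.

The earliest repeat is at step j = 2: M is in F, which it already visited at step i = 1.

F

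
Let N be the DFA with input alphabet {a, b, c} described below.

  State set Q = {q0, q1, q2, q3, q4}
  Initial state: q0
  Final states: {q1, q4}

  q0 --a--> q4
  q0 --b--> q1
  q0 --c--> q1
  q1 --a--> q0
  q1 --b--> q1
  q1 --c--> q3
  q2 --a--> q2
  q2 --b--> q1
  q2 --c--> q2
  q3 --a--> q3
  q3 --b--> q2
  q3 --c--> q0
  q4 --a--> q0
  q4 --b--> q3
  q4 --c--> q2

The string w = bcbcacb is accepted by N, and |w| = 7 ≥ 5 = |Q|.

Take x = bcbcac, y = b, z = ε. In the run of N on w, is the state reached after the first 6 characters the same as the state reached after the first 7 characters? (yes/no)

no

State sequence: q0 -b-> q1 -c-> q3 -b-> q2 -c-> q2 -a-> q2 -c-> q2 -b-> q1

After x (step 6): q2. After xy (step 7): q1.
They differ (q2 ≠ q1), so y is not a cycle from the state after x; this split is not the one the pumping-lemma construction produces, and pumping y need not keep the string in L(N).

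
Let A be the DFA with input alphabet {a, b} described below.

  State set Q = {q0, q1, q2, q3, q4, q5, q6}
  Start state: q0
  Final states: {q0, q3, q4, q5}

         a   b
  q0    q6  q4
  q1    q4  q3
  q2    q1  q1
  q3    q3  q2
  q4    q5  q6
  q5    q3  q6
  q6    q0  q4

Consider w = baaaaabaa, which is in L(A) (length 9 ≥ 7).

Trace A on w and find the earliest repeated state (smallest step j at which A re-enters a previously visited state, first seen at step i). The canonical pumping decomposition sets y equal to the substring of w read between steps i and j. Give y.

a

State sequence: q0 -b-> q4 -a-> q5 -a-> q3 -a-> q3 -a-> q3 -a-> q3 -b-> q2 -a-> q1 -a-> q4
First repeat at step 4: q3 was already visited.

So i = 3, j = 4, giving x = w[0:3] = baa, y = w[3:4] = a, z = w[4:9] = aabaa.
Check: |xy| = 4 ≤ 7 and |y| = 1 ≥ 1. Reading y takes A from q3 back to q3, so every xyⁱz is accepted.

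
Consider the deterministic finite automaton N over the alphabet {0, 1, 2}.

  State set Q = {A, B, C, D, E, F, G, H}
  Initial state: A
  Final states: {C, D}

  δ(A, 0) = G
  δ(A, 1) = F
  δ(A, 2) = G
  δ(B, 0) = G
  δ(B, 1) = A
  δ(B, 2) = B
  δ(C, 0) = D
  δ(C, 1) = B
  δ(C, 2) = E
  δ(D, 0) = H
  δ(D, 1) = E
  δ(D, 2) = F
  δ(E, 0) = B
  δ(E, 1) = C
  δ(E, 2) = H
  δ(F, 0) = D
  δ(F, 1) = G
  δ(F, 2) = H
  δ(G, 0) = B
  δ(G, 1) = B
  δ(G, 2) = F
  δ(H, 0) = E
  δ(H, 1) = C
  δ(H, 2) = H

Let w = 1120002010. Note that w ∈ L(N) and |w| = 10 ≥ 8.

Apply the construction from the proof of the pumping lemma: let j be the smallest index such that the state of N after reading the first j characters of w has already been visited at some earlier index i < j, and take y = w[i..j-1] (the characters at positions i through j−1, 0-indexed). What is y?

12

State sequence: A -1-> F -1-> G -2-> F -0-> D -0-> H -0-> E -2-> H -0-> E -1-> C -0-> D
First repeat at step 3: F was already visited.

So i = 1, j = 3, giving x = w[0:1] = 1, y = w[1:3] = 12, z = w[3:10] = 0002010.
Check: |xy| = 3 ≤ 8 and |y| = 2 ≥ 1. Reading y takes N from F back to F, so every xyⁱz is accepted.
Pumping length from the standard proof: p = 8 (the number of states). The repeated state found above gives |xy| = j ≤ 8 and |y| = j − i ≥ 1.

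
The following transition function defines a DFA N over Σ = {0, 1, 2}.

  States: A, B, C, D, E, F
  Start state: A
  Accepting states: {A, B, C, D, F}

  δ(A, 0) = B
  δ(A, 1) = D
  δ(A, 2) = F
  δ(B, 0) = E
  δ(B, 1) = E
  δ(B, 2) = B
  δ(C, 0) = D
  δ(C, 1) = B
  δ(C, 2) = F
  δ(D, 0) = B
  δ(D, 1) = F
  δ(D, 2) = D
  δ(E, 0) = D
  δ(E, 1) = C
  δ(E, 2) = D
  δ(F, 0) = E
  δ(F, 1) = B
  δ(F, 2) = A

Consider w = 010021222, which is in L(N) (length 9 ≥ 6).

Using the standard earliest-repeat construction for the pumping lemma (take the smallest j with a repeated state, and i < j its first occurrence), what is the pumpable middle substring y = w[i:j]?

100

Run of N on w = 0 1 0 0 2 1 2 2 2:
  step 0: A  (start)
  step 1: B  (read 0: A→B)
  step 2: E  (read 1: B→E)
  step 3: D  (read 0: E→D)
  step 4: B  (read 0: D→B)   ← first repeat (B seen earlier)
  step 5: B  (read 2: B→B)
  step 6: E  (read 1: B→E)
  step 7: D  (read 2: E→D)
  step 8: D  (read 2: D→D)
  step 9: D  (read 2: D→D)

So i = 1, j = 4, giving x = w[0:1] = 0, y = w[1:4] = 100, z = w[4:9] = 21222.
Check: |xy| = 4 ≤ 6 and |y| = 3 ≥ 1. Reading y takes N from B back to B, so every xyⁱz is accepted.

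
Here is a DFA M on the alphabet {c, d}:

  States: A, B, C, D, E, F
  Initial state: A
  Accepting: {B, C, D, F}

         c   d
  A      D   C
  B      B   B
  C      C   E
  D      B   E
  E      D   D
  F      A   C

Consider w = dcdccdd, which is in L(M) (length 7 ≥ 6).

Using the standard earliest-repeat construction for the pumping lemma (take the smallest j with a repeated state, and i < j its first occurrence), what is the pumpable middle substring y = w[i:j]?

Run of M on w = d c d c c d d:
  step 0: A  (start)
  step 1: C  (read d: A→C)
  step 2: C  (read c: C→C)   ← first repeat (C seen earlier)
  step 3: E  (read d: C→E)
  step 4: D  (read c: E→D)
  step 5: B  (read c: D→B)
  step 6: B  (read d: B→B)
  step 7: B  (read d: B→B)

So i = 1, j = 2, giving x = w[0:1] = d, y = w[1:2] = c, z = w[2:7] = dccdd.
Check: |xy| = 2 ≤ 6 and |y| = 1 ≥ 1. Reading y takes M from C back to C, so every xyⁱz is accepted.
With |Q| = 6, pigeonhole forces a state repeat no later than step 6; the substring read between the first and second visits to that state can be pumped.

c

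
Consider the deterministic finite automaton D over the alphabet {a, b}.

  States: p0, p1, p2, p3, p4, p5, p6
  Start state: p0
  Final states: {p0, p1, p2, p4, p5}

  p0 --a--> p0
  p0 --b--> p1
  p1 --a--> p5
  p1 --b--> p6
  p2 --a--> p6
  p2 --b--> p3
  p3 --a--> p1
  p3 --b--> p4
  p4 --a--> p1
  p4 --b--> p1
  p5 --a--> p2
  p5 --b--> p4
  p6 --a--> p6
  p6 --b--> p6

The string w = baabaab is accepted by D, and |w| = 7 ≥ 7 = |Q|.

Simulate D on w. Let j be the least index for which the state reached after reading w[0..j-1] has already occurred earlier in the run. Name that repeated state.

p1

Run of D on w = b a a b a a b:
  step 0: p0  (start)
  step 1: p1  (read b: p0→p1)
  step 2: p5  (read a: p1→p5)
  step 3: p2  (read a: p5→p2)
  step 4: p3  (read b: p2→p3)
  step 5: p1  (read a: p3→p1)   ← first repeat (p1 seen earlier)
  step 6: p5  (read a: p1→p5)
  step 7: p4  (read b: p5→p4)

The earliest repeat is at step j = 5: D is in p1, which it already visited at step i = 1.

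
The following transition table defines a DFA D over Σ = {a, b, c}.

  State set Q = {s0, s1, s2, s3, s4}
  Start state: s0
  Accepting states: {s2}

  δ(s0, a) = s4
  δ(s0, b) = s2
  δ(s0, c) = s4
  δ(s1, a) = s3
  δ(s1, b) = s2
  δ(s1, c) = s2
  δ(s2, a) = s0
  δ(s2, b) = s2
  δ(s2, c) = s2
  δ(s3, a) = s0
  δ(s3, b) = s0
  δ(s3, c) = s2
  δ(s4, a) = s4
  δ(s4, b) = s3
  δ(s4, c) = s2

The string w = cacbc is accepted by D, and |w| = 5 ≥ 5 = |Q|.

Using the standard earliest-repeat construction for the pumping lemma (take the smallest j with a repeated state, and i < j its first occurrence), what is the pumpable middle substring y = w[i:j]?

a

State sequence: s0 -c-> s4 -a-> s4 -c-> s2 -b-> s2 -c-> s2
First repeat at step 2: s4 was already visited.

So i = 1, j = 2, giving x = w[0:1] = c, y = w[1:2] = a, z = w[2:5] = cbc.
Check: |xy| = 2 ≤ 5 and |y| = 1 ≥ 1. Reading y takes D from s4 back to s4, so every xyⁱz is accepted.
Pumping length from the standard proof: p = 5 (the number of states). The repeated state found above gives |xy| = j ≤ 5 and |y| = j − i ≥ 1.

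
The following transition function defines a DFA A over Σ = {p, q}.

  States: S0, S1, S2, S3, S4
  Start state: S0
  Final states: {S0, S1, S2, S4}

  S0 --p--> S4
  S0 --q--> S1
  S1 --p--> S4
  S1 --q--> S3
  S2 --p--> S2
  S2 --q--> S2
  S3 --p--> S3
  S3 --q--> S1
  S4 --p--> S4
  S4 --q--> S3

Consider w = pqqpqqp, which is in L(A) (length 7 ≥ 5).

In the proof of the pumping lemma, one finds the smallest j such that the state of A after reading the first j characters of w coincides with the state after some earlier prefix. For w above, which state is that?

State sequence: S0 -p-> S4 -q-> S3 -q-> S1 -p-> S4 -q-> S3 -q-> S1 -p-> S4
First repeat at step 4: S4 was already visited.

The earliest repeat is at step j = 4: A is in S4, which it already visited at step i = 1.
With |Q| = 5, pigeonhole forces a state repeat no later than step 5; the substring read between the first and second visits to that state can be pumped.

S4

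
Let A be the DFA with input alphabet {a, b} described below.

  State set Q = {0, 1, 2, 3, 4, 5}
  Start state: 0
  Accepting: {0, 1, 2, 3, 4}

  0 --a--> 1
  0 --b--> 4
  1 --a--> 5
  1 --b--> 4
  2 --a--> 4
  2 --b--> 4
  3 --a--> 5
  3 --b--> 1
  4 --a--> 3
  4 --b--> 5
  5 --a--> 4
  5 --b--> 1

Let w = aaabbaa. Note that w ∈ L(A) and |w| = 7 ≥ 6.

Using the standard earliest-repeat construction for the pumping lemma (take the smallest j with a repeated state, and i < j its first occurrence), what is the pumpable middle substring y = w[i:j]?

ab

State sequence: 0 -a-> 1 -a-> 5 -a-> 4 -b-> 5 -b-> 1 -a-> 5 -a-> 4
First repeat at step 4: 5 was already visited.

So i = 2, j = 4, giving x = w[0:2] = aa, y = w[2:4] = ab, z = w[4:7] = baa.
Check: |xy| = 4 ≤ 6 and |y| = 2 ≥ 1. Reading y takes A from 5 back to 5, so every xyⁱz is accepted.
Pumping length from the standard proof: p = 6 (the number of states). The repeated state found above gives |xy| = j ≤ 6 and |y| = j − i ≥ 1.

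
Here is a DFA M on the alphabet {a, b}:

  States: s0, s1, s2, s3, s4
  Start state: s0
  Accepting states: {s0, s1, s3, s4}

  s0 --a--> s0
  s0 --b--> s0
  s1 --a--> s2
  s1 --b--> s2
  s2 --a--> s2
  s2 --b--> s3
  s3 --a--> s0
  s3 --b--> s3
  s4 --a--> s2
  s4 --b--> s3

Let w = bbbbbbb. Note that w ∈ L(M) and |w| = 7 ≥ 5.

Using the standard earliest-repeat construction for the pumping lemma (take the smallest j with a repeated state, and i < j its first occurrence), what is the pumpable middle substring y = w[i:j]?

Run of M on w = b b b b b b b:
  step 0: s0  (start)
  step 1: s0  (read b: s0→s0)   ← first repeat (s0 seen earlier)
  step 2: s0  (read b: s0→s0)
  step 3: s0  (read b: s0→s0)
  step 4: s0  (read b: s0→s0)
  step 5: s0  (read b: s0→s0)
  step 6: s0  (read b: s0→s0)
  step 7: s0  (read b: s0→s0)

So i = 0, j = 1, giving x = w[0:0] = ε, y = w[0:1] = b, z = w[1:7] = bbbbbb.
Check: |xy| = 1 ≤ 5 and |y| = 1 ≥ 1. Reading y takes M from s0 back to s0, so every xyⁱz is accepted.
With |Q| = 5, pigeonhole forces a state repeat no later than step 5; the substring read between the first and second visits to that state can be pumped.

b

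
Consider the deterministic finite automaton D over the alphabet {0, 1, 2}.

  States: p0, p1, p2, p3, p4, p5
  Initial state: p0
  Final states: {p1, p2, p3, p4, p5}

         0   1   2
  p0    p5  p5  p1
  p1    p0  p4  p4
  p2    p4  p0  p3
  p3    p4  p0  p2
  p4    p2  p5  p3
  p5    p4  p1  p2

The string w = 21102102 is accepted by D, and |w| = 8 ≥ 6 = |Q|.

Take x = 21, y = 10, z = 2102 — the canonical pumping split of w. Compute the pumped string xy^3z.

211010102102

xy^3z = 21·10·10·10·2102 = 211010102102.
Reading y = 10 takes D from p4 back to p4, so after x·y·y·y the machine is still in p4, and z then leads to the accepting state p2. Hence 211010102102 ∈ L(D).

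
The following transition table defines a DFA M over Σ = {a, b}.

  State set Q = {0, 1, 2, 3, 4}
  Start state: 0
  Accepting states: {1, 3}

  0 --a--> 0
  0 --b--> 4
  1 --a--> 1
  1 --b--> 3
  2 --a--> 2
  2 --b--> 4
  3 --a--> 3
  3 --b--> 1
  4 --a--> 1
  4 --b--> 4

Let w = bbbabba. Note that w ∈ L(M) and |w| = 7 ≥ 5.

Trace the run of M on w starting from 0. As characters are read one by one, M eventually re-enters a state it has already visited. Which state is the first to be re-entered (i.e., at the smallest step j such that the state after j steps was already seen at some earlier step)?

State sequence: 0 -b-> 4 -b-> 4 -b-> 4 -a-> 1 -b-> 3 -b-> 1 -a-> 1
First repeat at step 2: 4 was already visited.

The earliest repeat is at step j = 2: M is in 4, which it already visited at step i = 1.

4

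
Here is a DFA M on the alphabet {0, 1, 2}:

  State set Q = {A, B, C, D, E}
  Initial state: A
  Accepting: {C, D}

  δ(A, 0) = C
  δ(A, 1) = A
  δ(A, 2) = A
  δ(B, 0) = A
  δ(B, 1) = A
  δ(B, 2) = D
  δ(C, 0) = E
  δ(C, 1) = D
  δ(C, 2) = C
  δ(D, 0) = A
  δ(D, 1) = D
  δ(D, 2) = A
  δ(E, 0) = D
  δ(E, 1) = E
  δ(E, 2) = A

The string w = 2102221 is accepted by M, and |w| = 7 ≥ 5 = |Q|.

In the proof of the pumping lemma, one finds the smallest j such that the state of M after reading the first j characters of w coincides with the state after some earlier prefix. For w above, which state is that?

A

Run of M on w = 2 1 0 2 2 2 1:
  step 0: A  (start)
  step 1: A  (read 2: A→A)   ← first repeat (A seen earlier)
  step 2: A  (read 1: A→A)
  step 3: C  (read 0: A→C)
  step 4: C  (read 2: C→C)
  step 5: C  (read 2: C→C)
  step 6: C  (read 2: C→C)
  step 7: D  (read 1: C→D)

The earliest repeat is at step j = 1: M is in A, which it already visited at step i = 0.
With |Q| = 5, pigeonhole forces a state repeat no later than step 5; the substring read between the first and second visits to that state can be pumped.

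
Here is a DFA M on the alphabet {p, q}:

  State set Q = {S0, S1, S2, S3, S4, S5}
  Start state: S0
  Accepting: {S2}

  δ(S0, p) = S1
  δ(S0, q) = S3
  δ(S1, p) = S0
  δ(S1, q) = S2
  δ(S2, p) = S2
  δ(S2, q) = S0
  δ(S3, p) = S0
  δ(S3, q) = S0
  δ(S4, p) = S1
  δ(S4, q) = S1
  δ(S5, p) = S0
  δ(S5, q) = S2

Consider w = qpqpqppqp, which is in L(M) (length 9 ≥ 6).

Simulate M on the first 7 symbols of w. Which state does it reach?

S1

Run of M on the first 7 characters of w = q p q p q p p:
  step 0: S0  (start)
  step 1: S3  (read q: S0→S3)
  step 2: S0  (read p: S3→S0)
  step 3: S3  (read q: S0→S3)
  step 4: S0  (read p: S3→S0)
  step 5: S3  (read q: S0→S3)
  step 6: S0  (read p: S3→S0)
  step 7: S1  (read p: S0→S1)

After reading 7 characters, M is in state S1.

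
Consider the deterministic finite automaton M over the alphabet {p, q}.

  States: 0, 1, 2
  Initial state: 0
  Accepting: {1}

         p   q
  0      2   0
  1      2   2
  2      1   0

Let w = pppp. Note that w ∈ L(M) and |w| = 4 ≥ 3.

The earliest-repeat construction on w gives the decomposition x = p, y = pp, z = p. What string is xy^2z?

xy^2z = p·pp·pp·p = pppppp.
Reading y = pp takes M from 2 back to 2, so after x·y·y the machine is still in 2, and z then leads to the accepting state 1. Hence pppppp ∈ L(M).

pppppp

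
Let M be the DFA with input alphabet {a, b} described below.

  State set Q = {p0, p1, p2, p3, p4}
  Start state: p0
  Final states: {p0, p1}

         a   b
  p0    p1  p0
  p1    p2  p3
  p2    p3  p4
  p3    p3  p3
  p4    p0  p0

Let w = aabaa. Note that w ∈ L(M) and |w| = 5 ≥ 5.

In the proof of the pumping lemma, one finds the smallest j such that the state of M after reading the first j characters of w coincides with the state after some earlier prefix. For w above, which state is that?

p0

Run of M on w = a a b a a:
  step 0: p0  (start)
  step 1: p1  (read a: p0→p1)
  step 2: p2  (read a: p1→p2)
  step 3: p4  (read b: p2→p4)
  step 4: p0  (read a: p4→p0)   ← first repeat (p0 seen earlier)
  step 5: p1  (read a: p0→p1)

The earliest repeat is at step j = 4: M is in p0, which it already visited at step i = 0.
With |Q| = 5, pigeonhole forces a state repeat no later than step 5; the substring read between the first and second visits to that state can be pumped.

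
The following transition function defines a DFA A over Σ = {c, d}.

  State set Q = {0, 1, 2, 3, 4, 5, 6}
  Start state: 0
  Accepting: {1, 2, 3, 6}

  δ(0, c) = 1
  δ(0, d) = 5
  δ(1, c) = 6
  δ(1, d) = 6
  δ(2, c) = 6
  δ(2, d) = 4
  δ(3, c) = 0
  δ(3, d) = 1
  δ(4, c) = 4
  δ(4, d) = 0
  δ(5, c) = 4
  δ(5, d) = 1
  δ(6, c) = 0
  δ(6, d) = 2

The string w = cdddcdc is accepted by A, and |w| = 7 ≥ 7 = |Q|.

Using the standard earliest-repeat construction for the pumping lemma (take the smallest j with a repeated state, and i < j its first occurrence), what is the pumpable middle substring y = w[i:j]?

c

State sequence: 0 -c-> 1 -d-> 6 -d-> 2 -d-> 4 -c-> 4 -d-> 0 -c-> 1
First repeat at step 5: 4 was already visited.

So i = 4, j = 5, giving x = w[0:4] = cddd, y = w[4:5] = c, z = w[5:7] = dc.
Check: |xy| = 5 ≤ 7 and |y| = 1 ≥ 1. Reading y takes A from 4 back to 4, so every xyⁱz is accepted.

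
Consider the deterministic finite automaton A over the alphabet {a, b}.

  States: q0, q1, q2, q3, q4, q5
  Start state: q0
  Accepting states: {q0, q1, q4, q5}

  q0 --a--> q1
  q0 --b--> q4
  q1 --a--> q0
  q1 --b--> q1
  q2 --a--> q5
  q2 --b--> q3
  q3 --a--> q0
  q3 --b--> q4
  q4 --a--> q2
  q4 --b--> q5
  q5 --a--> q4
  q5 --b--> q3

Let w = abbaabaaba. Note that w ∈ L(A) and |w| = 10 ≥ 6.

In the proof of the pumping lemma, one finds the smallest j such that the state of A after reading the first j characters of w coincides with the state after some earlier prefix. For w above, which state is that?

q1

State sequence: q0 -a-> q1 -b-> q1 -b-> q1 -a-> q0 -a-> q1 -b-> q1 -a-> q0 -a-> q1 -b-> q1 -a-> q0
First repeat at step 2: q1 was already visited.

The earliest repeat is at step j = 2: A is in q1, which it already visited at step i = 1.
Pumping length from the standard proof: p = 6 (the number of states). The repeated state found above gives |xy| = j ≤ 6 and |y| = j − i ≥ 1.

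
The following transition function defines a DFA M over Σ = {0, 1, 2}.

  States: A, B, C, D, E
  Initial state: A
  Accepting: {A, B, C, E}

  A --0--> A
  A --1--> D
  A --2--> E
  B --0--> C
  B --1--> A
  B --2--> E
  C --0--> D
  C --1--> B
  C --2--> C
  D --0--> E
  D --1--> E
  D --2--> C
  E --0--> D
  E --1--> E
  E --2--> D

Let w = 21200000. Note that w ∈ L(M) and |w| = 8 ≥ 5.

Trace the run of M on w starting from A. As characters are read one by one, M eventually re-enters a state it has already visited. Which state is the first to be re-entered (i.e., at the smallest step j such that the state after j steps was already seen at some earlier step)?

E

Run of M on w = 2 1 2 0 0 0 0 0:
  step 0: A  (start)
  step 1: E  (read 2: A→E)
  step 2: E  (read 1: E→E)   ← first repeat (E seen earlier)
  step 3: D  (read 2: E→D)
  step 4: E  (read 0: D→E)
  step 5: D  (read 0: E→D)
  step 6: E  (read 0: D→E)
  step 7: D  (read 0: E→D)
  step 8: E  (read 0: D→E)

The earliest repeat is at step j = 2: M is in E, which it already visited at step i = 1.
Since M has 5 states, any run of length ≥ 5 visits 5+1 states, so by pigeonhole some state repeats within the first 5 steps — that repeat gives the pumpable loop.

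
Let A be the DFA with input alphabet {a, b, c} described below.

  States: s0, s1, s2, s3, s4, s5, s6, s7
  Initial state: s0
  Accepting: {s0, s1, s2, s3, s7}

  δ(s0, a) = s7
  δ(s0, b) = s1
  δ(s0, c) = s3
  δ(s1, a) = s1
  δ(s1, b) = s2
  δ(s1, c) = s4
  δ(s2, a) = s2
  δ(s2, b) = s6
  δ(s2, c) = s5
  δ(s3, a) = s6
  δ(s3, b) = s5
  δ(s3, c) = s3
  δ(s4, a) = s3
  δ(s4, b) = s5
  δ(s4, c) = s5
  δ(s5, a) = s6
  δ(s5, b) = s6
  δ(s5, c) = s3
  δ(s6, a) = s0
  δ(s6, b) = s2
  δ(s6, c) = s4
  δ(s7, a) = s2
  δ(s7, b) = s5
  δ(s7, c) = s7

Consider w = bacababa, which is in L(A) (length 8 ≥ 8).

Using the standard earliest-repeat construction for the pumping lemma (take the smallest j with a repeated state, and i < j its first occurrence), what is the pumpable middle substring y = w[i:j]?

Run of A on w = b a c a b a b a:
  step 0: s0  (start)
  step 1: s1  (read b: s0→s1)
  step 2: s1  (read a: s1→s1)   ← first repeat (s1 seen earlier)
  step 3: s4  (read c: s1→s4)
  step 4: s3  (read a: s4→s3)
  step 5: s5  (read b: s3→s5)
  step 6: s6  (read a: s5→s6)
  step 7: s2  (read b: s6→s2)
  step 8: s2  (read a: s2→s2)

So i = 1, j = 2, giving x = w[0:1] = b, y = w[1:2] = a, z = w[2:8] = cababa.
Check: |xy| = 2 ≤ 8 and |y| = 1 ≥ 1. Reading y takes A from s1 back to s1, so every xyⁱz is accepted.

a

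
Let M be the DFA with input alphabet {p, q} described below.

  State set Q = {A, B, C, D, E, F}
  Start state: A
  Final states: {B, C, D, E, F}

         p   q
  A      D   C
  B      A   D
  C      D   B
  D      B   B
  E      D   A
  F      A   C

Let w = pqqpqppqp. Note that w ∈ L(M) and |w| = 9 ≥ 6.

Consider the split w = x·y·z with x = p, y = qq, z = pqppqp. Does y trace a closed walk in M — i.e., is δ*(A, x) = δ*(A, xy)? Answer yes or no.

yes

Run of M on the first 3 characters of w = p q q:
  step 0: A  (start)
  step 1: D  (read p: A→D)
  step 2: B  (read q: D→B)
  step 3: D  (read q: B→D)

After x (step 1): D. After xy (step 3): D.
They match, so y = qq drives M around a cycle from D back to itself; pumping y any number of times keeps M in D before reading z, and xyⁱz ∈ L(M) for every i ≥ 0.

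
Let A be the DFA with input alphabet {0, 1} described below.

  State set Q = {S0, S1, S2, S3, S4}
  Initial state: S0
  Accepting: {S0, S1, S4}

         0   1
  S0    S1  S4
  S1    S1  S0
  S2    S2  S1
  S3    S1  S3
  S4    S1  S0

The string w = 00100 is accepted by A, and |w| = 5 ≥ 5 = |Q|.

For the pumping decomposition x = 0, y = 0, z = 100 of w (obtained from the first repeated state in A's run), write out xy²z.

000100

xy^2z = 0·0·0·100 = 000100.
Reading y = 0 takes A from S1 back to S1, so after x·y·y the machine is still in S1, and z then leads to the accepting state S1. Hence 000100 ∈ L(A).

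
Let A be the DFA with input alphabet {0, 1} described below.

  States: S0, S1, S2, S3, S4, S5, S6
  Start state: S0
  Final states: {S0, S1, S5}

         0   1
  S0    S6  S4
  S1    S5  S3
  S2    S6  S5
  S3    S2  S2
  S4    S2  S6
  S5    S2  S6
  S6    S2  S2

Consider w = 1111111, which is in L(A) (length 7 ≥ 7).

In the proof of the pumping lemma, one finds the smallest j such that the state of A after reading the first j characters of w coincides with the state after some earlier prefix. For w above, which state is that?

State sequence: S0 -1-> S4 -1-> S6 -1-> S2 -1-> S5 -1-> S6 -1-> S2 -1-> S5
First repeat at step 5: S6 was already visited.

The earliest repeat is at step j = 5: A is in S6, which it already visited at step i = 2.

S6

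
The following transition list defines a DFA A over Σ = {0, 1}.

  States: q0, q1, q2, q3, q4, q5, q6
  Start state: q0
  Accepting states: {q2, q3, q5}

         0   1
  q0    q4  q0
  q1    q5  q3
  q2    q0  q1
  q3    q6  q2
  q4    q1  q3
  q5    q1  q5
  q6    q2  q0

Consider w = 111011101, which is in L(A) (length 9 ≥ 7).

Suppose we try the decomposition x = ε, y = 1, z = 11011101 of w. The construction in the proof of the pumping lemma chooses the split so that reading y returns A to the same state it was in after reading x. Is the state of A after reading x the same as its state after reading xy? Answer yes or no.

yes

Run of A on the first 1 characters of w = 1:
  step 0: q0  (start)
  step 1: q0  (read 1: q0→q0)

After x (step 0): q0. After xy (step 1): q0.
They match, so y = 1 drives A around a cycle from q0 back to itself; pumping y any number of times keeps A in q0 before reading z, and xyⁱz ∈ L(A) for every i ≥ 0.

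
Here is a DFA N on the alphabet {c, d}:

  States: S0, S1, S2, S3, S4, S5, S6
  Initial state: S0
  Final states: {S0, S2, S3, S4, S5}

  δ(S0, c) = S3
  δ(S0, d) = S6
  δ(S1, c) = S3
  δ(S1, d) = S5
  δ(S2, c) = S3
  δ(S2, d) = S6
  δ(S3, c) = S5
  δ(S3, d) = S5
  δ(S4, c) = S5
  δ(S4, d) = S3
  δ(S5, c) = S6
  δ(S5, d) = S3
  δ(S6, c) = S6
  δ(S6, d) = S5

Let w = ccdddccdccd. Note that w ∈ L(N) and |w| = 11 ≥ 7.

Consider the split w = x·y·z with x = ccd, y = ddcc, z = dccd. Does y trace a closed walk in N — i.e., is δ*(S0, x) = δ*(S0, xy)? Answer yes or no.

no

Run of N on the first 7 characters of w = c c d d d c c:
  step 0: S0  (start)
  step 1: S3  (read c: S0→S3)
  step 2: S5  (read c: S3→S5)
  step 3: S3  (read d: S5→S3)
  step 4: S5  (read d: S3→S5)
  step 5: S3  (read d: S5→S3)
  step 6: S5  (read c: S3→S5)
  step 7: S6  (read c: S5→S6)

After x (step 3): S3. After xy (step 7): S6.
They differ (S3 ≠ S6), so y is not a cycle from the state after x; this split is not the one the pumping-lemma construction produces, and pumping y need not keep the string in L(N).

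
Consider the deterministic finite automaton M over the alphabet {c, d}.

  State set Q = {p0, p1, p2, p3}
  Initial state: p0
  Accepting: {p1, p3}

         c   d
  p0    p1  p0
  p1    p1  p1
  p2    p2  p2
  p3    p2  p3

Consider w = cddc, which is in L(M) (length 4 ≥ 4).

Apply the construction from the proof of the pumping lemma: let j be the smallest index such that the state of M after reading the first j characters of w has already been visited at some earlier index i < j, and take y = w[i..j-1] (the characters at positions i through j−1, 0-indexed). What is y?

Run of M on w = c d d c:
  step 0: p0  (start)
  step 1: p1  (read c: p0→p1)
  step 2: p1  (read d: p1→p1)   ← first repeat (p1 seen earlier)
  step 3: p1  (read d: p1→p1)
  step 4: p1  (read c: p1→p1)

So i = 1, j = 2, giving x = w[0:1] = c, y = w[1:2] = d, z = w[2:4] = dc.
Check: |xy| = 2 ≤ 4 and |y| = 1 ≥ 1. Reading y takes M from p1 back to p1, so every xyⁱz is accepted.

d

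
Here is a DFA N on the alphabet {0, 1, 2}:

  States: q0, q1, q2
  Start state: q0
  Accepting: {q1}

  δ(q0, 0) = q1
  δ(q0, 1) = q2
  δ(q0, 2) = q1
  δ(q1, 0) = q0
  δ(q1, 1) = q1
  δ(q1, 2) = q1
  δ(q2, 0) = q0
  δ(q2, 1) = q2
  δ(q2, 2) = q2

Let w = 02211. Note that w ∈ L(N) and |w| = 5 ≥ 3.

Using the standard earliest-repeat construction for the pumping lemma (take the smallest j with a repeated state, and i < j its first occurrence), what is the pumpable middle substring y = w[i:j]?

2

State sequence: q0 -0-> q1 -2-> q1 -2-> q1 -1-> q1 -1-> q1
First repeat at step 2: q1 was already visited.

So i = 1, j = 2, giving x = w[0:1] = 0, y = w[1:2] = 2, z = w[2:5] = 211.
Check: |xy| = 2 ≤ 3 and |y| = 1 ≥ 1. Reading y takes N from q1 back to q1, so every xyⁱz is accepted.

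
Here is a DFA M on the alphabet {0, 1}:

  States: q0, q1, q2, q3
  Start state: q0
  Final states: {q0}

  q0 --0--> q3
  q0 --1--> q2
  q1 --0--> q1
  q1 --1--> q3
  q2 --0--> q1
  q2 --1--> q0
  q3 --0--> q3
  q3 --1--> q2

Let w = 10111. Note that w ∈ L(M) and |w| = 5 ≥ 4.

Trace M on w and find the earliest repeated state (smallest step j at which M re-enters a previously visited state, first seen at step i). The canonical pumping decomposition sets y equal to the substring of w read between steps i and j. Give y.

Run of M on w = 1 0 1 1 1:
  step 0: q0  (start)
  step 1: q2  (read 1: q0→q2)
  step 2: q1  (read 0: q2→q1)
  step 3: q3  (read 1: q1→q3)
  step 4: q2  (read 1: q3→q2)   ← first repeat (q2 seen earlier)
  step 5: q0  (read 1: q2→q0)

So i = 1, j = 4, giving x = w[0:1] = 1, y = w[1:4] = 011, z = w[4:5] = 1.
Check: |xy| = 4 ≤ 4 and |y| = 3 ≥ 1. Reading y takes M from q2 back to q2, so every xyⁱz is accepted.
Pumping length from the standard proof: p = 4 (the number of states). The repeated state found above gives |xy| = j ≤ 4 and |y| = j − i ≥ 1.

011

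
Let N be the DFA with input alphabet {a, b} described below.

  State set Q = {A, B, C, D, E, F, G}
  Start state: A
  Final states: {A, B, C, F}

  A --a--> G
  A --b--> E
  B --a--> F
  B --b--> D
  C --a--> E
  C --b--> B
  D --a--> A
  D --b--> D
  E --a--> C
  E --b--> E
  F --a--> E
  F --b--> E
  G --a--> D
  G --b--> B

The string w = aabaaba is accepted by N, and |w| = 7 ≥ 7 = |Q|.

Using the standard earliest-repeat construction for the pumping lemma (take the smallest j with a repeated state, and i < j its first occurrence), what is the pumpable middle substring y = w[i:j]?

State sequence: A -a-> G -a-> D -b-> D -a-> A -a-> G -b-> B -a-> F
First repeat at step 3: D was already visited.

So i = 2, j = 3, giving x = w[0:2] = aa, y = w[2:3] = b, z = w[3:7] = aaba.
Check: |xy| = 3 ≤ 7 and |y| = 1 ≥ 1. Reading y takes N from D back to D, so every xyⁱz is accepted.
With |Q| = 7, pigeonhole forces a state repeat no later than step 7; the substring read between the first and second visits to that state can be pumped.

b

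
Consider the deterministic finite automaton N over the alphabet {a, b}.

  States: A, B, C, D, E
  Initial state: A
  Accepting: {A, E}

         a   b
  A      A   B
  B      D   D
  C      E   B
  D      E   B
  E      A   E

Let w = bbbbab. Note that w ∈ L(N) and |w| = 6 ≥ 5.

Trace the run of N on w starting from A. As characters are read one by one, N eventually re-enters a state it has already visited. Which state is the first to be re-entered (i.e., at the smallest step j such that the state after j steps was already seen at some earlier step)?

B

State sequence: A -b-> B -b-> D -b-> B -b-> D -a-> E -b-> E
First repeat at step 3: B was already visited.

The earliest repeat is at step j = 3: N is in B, which it already visited at step i = 1.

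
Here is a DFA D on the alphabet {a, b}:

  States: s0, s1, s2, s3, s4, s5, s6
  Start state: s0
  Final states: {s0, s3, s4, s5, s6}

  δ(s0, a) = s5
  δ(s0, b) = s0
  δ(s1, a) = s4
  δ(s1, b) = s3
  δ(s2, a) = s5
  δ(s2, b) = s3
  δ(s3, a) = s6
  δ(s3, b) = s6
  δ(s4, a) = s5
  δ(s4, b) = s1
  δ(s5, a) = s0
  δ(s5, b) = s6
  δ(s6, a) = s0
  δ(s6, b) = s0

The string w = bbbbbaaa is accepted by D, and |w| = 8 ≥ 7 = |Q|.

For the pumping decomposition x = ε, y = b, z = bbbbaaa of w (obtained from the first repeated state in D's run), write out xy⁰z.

bbbbaaa

xy⁰z = xz = ε·bbbbaaa = bbbbaaa.
Reading y = b takes D from s0 back to s0, so after x the machine is still in s0, and z then leads to the accepting state s5. Hence bbbbaaa ∈ L(D).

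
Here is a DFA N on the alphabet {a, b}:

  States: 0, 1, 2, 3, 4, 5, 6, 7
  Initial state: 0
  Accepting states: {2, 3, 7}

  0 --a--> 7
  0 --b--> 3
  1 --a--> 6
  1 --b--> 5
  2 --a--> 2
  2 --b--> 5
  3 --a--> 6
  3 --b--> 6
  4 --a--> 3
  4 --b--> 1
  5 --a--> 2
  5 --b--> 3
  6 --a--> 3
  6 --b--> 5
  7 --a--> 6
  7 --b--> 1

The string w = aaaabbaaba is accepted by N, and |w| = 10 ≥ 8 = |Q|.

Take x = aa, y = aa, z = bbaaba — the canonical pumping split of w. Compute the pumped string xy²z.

aaaaaabbaaba

xy^2z = aa·aa·aa·bbaaba = aaaaaabbaaba.
Reading y = aa takes N from 6 back to 6, so after x·y·y the machine is still in 6, and z then leads to the accepting state 3. Hence aaaaaabbaaba ∈ L(N).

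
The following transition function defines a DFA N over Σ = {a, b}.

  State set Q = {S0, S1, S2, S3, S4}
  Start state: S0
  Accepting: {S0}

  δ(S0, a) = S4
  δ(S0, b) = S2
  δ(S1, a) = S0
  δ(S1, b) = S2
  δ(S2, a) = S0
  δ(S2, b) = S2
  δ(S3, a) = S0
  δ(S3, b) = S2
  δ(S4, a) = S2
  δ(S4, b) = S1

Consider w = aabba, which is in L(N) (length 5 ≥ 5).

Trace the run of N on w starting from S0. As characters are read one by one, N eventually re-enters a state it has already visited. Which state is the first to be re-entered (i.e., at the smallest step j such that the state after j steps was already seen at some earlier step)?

S2

Run of N on w = a a b b a:
  step 0: S0  (start)
  step 1: S4  (read a: S0→S4)
  step 2: S2  (read a: S4→S2)
  step 3: S2  (read b: S2→S2)   ← first repeat (S2 seen earlier)
  step 4: S2  (read b: S2→S2)
  step 5: S0  (read a: S2→S0)

The earliest repeat is at step j = 3: N is in S2, which it already visited at step i = 2.
The DFA has 5 states, so the proof of the pumping lemma guarantees a repeated state among the first 5+1 visited; the segment between the two visits is the pumpable y.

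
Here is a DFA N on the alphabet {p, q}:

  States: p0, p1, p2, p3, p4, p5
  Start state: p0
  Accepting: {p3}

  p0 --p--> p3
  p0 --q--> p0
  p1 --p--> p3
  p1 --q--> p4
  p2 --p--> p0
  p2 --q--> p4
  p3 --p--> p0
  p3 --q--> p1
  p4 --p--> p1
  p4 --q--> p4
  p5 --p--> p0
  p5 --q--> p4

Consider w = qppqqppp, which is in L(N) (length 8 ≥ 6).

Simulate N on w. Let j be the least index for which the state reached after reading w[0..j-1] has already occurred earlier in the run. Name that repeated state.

p0

Run of N on w = q p p q q p p p:
  step 0: p0  (start)
  step 1: p0  (read q: p0→p0)   ← first repeat (p0 seen earlier)
  step 2: p3  (read p: p0→p3)
  step 3: p0  (read p: p3→p0)
  step 4: p0  (read q: p0→p0)
  step 5: p0  (read q: p0→p0)
  step 6: p3  (read p: p0→p3)
  step 7: p0  (read p: p3→p0)
  step 8: p3  (read p: p0→p3)

The earliest repeat is at step j = 1: N is in p0, which it already visited at step i = 0.
With |Q| = 6, pigeonhole forces a state repeat no later than step 6; the substring read between the first and second visits to that state can be pumped.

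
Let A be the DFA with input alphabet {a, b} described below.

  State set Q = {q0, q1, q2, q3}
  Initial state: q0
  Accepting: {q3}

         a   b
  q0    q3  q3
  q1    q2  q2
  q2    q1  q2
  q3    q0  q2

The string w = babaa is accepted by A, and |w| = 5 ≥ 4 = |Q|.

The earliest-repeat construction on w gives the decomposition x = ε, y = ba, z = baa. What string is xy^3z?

xy^3z = ε·ba·ba·ba·baa = babababaa.
Reading y = ba takes A from q0 back to q0, so after x·y·y·y the machine is still in q0, and z then leads to the accepting state q3. Hence babababaa ∈ L(A).

babababaa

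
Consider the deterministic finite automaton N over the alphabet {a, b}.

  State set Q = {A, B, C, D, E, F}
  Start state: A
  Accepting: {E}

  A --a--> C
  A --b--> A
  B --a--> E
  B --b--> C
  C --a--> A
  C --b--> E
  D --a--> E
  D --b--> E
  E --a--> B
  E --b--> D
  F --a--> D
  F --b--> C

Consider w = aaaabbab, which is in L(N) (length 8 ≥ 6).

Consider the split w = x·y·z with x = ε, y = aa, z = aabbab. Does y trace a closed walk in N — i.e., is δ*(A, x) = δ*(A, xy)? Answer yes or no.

Run of N on the first 2 characters of w = a a:
  step 0: A  (start)
  step 1: C  (read a: A→C)
  step 2: A  (read a: C→A)

After x (step 0): A. After xy (step 2): A.
They match, so y = aa drives N around a cycle from A back to itself; pumping y any number of times keeps N in A before reading z, and xyⁱz ∈ L(N) for every i ≥ 0.

yes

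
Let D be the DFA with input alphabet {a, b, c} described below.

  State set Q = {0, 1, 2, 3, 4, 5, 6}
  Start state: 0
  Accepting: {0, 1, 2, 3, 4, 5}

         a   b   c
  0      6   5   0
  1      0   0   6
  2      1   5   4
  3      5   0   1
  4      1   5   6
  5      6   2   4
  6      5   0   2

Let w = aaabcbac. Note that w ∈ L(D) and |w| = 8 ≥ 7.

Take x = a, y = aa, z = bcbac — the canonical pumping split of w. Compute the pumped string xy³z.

aaaaaaabcbac

xy^3z = a·aa·aa·aa·bcbac = aaaaaaabcbac.
Reading y = aa takes D from 6 back to 6, so after x·y·y·y the machine is still in 6, and z then leads to the accepting state 2. Hence aaaaaaabcbac ∈ L(D).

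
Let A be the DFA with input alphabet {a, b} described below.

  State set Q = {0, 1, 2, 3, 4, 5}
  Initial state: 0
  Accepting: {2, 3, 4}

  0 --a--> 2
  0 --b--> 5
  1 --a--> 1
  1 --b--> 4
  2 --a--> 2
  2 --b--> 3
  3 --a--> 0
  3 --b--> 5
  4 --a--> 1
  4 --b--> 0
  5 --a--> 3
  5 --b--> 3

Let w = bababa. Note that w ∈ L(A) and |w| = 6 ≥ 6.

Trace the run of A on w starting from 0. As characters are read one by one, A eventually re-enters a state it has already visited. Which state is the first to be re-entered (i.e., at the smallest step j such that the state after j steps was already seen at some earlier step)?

Run of A on w = b a b a b a:
  step 0: 0  (start)
  step 1: 5  (read b: 0→5)
  step 2: 3  (read a: 5→3)
  step 3: 5  (read b: 3→5)   ← first repeat (5 seen earlier)
  step 4: 3  (read a: 5→3)
  step 5: 5  (read b: 3→5)
  step 6: 3  (read a: 5→3)

The earliest repeat is at step j = 3: A is in 5, which it already visited at step i = 1.
With |Q| = 6, pigeonhole forces a state repeat no later than step 6; the substring read between the first and second visits to that state can be pumped.

5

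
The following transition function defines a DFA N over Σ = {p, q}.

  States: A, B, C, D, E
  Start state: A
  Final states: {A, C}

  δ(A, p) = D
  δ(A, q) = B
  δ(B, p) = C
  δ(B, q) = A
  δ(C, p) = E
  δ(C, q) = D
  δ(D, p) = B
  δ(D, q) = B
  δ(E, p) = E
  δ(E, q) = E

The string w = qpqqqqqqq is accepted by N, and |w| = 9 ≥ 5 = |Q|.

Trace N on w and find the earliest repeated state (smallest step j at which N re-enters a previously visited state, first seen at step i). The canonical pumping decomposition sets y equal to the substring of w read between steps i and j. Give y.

pqq

State sequence: A -q-> B -p-> C -q-> D -q-> B -q-> A -q-> B -q-> A -q-> B -q-> A
First repeat at step 4: B was already visited.

So i = 1, j = 4, giving x = w[0:1] = q, y = w[1:4] = pqq, z = w[4:9] = qqqqq.
Check: |xy| = 4 ≤ 5 and |y| = 3 ≥ 1. Reading y takes N from B back to B, so every xyⁱz is accepted.
Since N has 5 states, any run of length ≥ 5 visits 5+1 states, so by pigeonhole some state repeats within the first 5 steps — that repeat gives the pumpable loop.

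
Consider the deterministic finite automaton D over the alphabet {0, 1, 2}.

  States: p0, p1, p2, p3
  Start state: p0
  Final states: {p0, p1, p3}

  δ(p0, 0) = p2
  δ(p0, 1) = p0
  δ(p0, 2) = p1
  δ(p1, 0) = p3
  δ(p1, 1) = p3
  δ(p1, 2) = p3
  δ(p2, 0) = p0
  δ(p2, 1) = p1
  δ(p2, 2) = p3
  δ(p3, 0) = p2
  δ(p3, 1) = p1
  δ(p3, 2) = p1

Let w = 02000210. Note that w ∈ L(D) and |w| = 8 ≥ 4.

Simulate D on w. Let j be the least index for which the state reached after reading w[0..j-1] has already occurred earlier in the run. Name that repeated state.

p2

Run of D on w = 0 2 0 0 0 2 1 0:
  step 0: p0  (start)
  step 1: p2  (read 0: p0→p2)
  step 2: p3  (read 2: p2→p3)
  step 3: p2  (read 0: p3→p2)   ← first repeat (p2 seen earlier)
  step 4: p0  (read 0: p2→p0)
  step 5: p2  (read 0: p0→p2)
  step 6: p3  (read 2: p2→p3)
  step 7: p1  (read 1: p3→p1)
  step 8: p3  (read 0: p1→p3)

The earliest repeat is at step j = 3: D is in p2, which it already visited at step i = 1.
With |Q| = 4, pigeonhole forces a state repeat no later than step 4; the substring read between the first and second visits to that state can be pumped.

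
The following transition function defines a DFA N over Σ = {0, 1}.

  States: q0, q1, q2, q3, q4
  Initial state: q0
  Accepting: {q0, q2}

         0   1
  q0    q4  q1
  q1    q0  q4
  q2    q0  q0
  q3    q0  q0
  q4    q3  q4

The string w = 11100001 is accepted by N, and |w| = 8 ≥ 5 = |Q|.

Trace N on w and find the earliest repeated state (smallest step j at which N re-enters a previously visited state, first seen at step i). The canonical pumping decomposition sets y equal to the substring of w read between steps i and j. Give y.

1

Run of N on w = 1 1 1 0 0 0 0 1:
  step 0: q0  (start)
  step 1: q1  (read 1: q0→q1)
  step 2: q4  (read 1: q1→q4)
  step 3: q4  (read 1: q4→q4)   ← first repeat (q4 seen earlier)
  step 4: q3  (read 0: q4→q3)
  step 5: q0  (read 0: q3→q0)
  step 6: q4  (read 0: q0→q4)
  step 7: q3  (read 0: q4→q3)
  step 8: q0  (read 1: q3→q0)

So i = 2, j = 3, giving x = w[0:2] = 11, y = w[2:3] = 1, z = w[3:8] = 00001.
Check: |xy| = 3 ≤ 5 and |y| = 1 ≥ 1. Reading y takes N from q4 back to q4, so every xyⁱz is accepted.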